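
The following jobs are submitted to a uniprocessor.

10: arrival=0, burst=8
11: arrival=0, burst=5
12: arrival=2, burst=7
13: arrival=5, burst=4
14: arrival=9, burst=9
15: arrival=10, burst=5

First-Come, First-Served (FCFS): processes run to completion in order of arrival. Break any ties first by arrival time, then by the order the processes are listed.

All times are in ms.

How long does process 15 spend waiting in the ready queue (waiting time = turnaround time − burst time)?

23

Schedule: | 10 0-8 | 11 8-13 | 12 13-20 | 13 20-24 | 14 24-33 | 15 33-38 |
Completion: 10=8  11=13  12=20  13=24  14=33  15=38
Turnaround (C−A): 10=8  11=13  12=18  13=19  14=24  15=28
Waiting(15) = turnaround − burst = 28 − 5 = 23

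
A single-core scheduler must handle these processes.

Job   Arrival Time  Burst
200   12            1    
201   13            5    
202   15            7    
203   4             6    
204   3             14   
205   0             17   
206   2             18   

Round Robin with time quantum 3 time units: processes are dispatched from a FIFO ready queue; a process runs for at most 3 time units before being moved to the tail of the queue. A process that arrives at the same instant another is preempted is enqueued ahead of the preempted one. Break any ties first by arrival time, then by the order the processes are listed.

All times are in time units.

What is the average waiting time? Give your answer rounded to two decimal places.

Gantt: | 205 0-3 | 206 3-6 | 204 6-9 | 205 9-12 | 203 12-15 | 206 15-18 | 204 18-21 | 200 21-22 | 205 22-25 | 201 25-28 | 202 28-31 | 203 31-34 | 206 34-37 | 204 37-40 | 205 40-43 | 201 43-45 | 202 45-48 | 206 48-51 | 204 51-54 | 205 54-57 | 202 57-58 | 206 58-61 | 204 61-63 | 205 63-65 | 206 65-68 |
Completion: 200=22  201=45  202=58  203=34  204=63  205=65  206=68
Turnaround (C−A): 200=10  201=32  202=43  203=30  204=60  205=65  206=66
Waiting times: 200=9, 201=27, 202=36, 203=24, 204=46, 205=48, 206=48
Average waiting = (9+27+36+24+46+48+48) / 7 = 238/7 = 34.00

34.00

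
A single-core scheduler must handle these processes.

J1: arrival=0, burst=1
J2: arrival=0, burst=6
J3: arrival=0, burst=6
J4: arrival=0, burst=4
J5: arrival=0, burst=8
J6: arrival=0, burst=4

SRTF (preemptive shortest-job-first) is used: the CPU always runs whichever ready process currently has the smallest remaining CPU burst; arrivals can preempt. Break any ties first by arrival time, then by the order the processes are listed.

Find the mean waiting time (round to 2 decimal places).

8.50

Timeline: | J1 0-1 | J4 1-5 | J6 5-9 | J2 9-15 | J3 15-21 | J5 21-29 |
Completion: J1=1  J2=15  J3=21  J4=5  J5=29  J6=9
Turnaround (C−A): J1=1  J2=15  J3=21  J4=5  J5=29  J6=9
Waiting times: J1=0, J2=9, J3=15, J4=1, J5=21, J6=5
Average waiting = (0+9+15+1+21+5) / 6 = 51/6 = 8.50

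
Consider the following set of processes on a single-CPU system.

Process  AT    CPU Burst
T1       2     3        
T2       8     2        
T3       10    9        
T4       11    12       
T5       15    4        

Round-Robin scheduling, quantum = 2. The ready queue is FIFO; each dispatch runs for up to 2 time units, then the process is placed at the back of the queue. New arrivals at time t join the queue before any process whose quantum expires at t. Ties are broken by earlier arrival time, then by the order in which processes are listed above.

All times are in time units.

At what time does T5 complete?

Schedule: | idle 0-2 | T1 2-5 | idle 5-8 | T2 8-10 | T3 10-12 | T4 12-14 | T3 14-16 | T4 16-18 | T5 18-20 | T3 20-22 | T4 22-24 | T5 24-26 | T3 26-28 | T4 28-30 | T3 30-31 | T4 31-35 |
Completion: T1=5  T2=10  T3=31  T4=35  T5=26

26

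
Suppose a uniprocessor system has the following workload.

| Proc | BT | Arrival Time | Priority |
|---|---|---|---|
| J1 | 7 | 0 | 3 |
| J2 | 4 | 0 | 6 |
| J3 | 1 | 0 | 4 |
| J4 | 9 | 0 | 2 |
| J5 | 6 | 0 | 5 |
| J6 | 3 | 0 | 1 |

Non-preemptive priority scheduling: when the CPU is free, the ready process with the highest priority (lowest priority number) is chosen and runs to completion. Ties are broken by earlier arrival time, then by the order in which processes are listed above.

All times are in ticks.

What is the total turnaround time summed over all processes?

Gantt: | J6 0-3 | J4 3-12 | J1 12-19 | J3 19-20 | J5 20-26 | J2 26-30 |
Completion: J1=19  J2=30  J3=20  J4=12  J5=26  J6=3
Turnaround = completion − arrival: J1=19, J2=30, J3=20, J4=12, J5=26, J6=3
Total turnaround = 19 + 30 + 20 + 12 + 26 + 3 = 110

110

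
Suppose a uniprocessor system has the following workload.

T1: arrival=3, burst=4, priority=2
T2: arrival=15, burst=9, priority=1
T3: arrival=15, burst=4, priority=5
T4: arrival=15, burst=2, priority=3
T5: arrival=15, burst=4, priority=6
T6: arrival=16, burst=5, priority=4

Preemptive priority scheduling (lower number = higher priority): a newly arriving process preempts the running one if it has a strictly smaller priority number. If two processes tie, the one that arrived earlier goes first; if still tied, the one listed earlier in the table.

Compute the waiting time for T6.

Schedule: | idle 0-3 | T1 3-7 | idle 7-15 | T2 15-24 | T4 24-26 | T6 26-31 | T3 31-35 | T5 35-39 |
Completion: T1=7  T2=24  T3=35  T4=26  T5=39  T6=31
Waiting(T6) = turnaround − burst = 15 − 5 = 10

10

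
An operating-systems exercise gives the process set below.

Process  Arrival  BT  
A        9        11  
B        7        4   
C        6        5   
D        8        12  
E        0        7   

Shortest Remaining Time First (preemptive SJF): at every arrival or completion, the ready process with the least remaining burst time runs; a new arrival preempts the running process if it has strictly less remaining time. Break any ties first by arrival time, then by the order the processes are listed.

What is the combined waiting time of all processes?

Timeline: | E 0-7 | B 7-11 | C 11-16 | A 16-27 | D 27-39 |
Completion: A=27  B=11  C=16  D=39  E=7
Waiting = turnaround − burst: A=7, B=0, C=5, D=19, E=0
Total waiting = 7 + 0 + 5 + 19 + 0 = 31

31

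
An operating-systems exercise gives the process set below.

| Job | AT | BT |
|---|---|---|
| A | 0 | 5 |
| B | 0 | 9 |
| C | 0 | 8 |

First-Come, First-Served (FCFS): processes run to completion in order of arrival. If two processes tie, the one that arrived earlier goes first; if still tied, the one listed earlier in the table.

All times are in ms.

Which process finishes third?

Gantt: | A 0-5 | B 5-14 | C 14-22 |
Completion: A=5  B=14  C=22
Turnaround (C−A): A=5  B=14  C=22
Finish order: A → B → C

C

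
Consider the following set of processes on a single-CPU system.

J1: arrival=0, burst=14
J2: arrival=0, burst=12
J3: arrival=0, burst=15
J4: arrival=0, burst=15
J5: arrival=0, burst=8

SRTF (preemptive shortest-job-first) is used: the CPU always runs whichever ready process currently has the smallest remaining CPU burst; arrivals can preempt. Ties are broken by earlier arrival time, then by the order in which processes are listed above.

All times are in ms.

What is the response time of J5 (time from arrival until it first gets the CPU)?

Timeline: | J5 0-8 | J2 8-20 | J1 20-34 | J3 34-49 | J4 49-64 |
Completion: J1=34  J2=20  J3=49  J4=64  J5=8
Turnaround (C−A): J1=34  J2=20  J3=49  J4=64  J5=8
Response(J5) = first start − arrival = 0 − 0 = 0

0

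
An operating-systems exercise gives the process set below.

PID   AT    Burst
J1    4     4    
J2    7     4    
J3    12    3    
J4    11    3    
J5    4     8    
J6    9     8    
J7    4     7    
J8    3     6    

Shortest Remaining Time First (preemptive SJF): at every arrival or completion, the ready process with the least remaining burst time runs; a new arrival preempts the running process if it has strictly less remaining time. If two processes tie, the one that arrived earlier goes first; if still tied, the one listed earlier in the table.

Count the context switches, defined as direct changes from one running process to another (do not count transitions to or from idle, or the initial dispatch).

8

Gantt: | idle 0-3 | J8 3-4 | J1 4-8 | J2 8-12 | J4 12-15 | J3 15-18 | J8 18-23 | J7 23-30 | J5 30-38 | J6 38-46 |
Completion: J1=8  J2=12  J3=18  J4=15  J5=38  J6=46  J7=30  J8=23
Turnaround (C−A): J1=4  J2=5  J3=6  J4=4  J5=34  J6=37  J7=26  J8=20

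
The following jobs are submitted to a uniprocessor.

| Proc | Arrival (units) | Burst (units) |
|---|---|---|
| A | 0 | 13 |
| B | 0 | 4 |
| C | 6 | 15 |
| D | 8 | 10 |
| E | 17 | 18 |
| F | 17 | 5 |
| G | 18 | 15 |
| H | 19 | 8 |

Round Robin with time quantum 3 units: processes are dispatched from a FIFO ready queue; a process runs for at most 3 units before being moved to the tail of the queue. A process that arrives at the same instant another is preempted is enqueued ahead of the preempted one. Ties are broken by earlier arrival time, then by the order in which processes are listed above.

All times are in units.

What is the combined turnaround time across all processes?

Timeline: | A 0-3 | B 3-6 | A 6-9 | C 9-12 | B 12-13 | D 13-16 | A 16-19 | C 19-22 | D 22-25 | E 25-28 | F 28-31 | G 31-34 | H 34-37 | A 37-40 | C 40-43 | D 43-46 | E 46-49 | F 49-51 | G 51-54 | H 54-57 | A 57-58 | C 58-61 | D 61-62 | E 62-65 | G 65-68 | H 68-70 | C 70-73 | E 73-76 | G 76-79 | E 79-82 | G 82-85 | E 85-88 |
Completion: A=58  B=13  C=73  D=62  E=88  F=51  G=85  H=70
Turnaround (C−A): A=58  B=13  C=67  D=54  E=71  F=34  G=67  H=51
Turnaround = completion − arrival: A=58, B=13, C=67, D=54, E=71, F=34, G=67, H=51
Total turnaround = 58 + 13 + 67 + 54 + 71 + 34 + 67 + 51 = 415

415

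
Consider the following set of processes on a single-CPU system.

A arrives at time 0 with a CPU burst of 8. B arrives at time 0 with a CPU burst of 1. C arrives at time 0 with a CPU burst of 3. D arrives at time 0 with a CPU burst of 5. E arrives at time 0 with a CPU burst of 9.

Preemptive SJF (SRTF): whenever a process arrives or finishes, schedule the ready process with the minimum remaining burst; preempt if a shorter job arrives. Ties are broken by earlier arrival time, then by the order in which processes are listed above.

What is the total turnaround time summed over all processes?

Timeline: | B 0-1 | C 1-4 | D 4-9 | A 9-17 | E 17-26 |
Completion: A=17  B=1  C=4  D=9  E=26
Turnaround (C−A): A=17  B=1  C=4  D=9  E=26
Turnaround = completion − arrival: A=17, B=1, C=4, D=9, E=26
Total turnaround = 17 + 1 + 4 + 9 + 26 = 57

57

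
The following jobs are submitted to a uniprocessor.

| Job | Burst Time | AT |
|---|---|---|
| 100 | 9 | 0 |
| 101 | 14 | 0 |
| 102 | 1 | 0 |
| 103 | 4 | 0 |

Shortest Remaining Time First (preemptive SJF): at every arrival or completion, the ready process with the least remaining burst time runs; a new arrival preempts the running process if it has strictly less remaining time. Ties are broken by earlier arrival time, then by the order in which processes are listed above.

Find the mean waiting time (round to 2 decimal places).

Gantt: | 102 0-1 | 103 1-5 | 100 5-14 | 101 14-28 |
Completion: 100=14  101=28  102=1  103=5
Turnaround (C−A): 100=14  101=28  102=1  103=5
Waiting times: 100=5, 101=14, 102=0, 103=1
Average waiting = (5+14+0+1) / 4 = 20/4 = 5.00

5.00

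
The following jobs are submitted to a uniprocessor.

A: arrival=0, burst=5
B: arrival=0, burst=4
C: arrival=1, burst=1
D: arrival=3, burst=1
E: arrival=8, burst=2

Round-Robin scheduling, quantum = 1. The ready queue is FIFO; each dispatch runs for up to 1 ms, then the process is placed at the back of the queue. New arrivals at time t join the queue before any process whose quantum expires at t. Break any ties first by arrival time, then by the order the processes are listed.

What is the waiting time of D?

2

Timeline: | A 0-1 | B 1-2 | C 2-3 | A 3-4 | B 4-5 | D 5-6 | A 6-7 | B 7-8 | A 8-9 | E 9-10 | B 10-11 | A 11-12 | E 12-13 |
Completion: A=12  B=11  C=3  D=6  E=13
Waiting(D) = turnaround − burst = 3 − 1 = 2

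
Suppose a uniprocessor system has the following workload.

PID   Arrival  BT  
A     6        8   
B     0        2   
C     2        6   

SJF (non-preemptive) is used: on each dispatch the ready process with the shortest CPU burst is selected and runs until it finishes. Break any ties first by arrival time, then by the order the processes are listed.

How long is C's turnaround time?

Timeline: | B 0-2 | C 2-8 | A 8-16 |
Completion: A=16  B=2  C=8
Turnaround(C) = completion − arrival = 8 − 2 = 6

6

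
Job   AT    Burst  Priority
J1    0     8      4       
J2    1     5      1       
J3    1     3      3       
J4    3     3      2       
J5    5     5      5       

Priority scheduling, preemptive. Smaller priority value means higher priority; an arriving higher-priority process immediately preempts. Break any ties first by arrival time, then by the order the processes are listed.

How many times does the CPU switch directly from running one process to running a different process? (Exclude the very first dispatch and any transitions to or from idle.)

Gantt: | J1 0-1 | J2 1-6 | J4 6-9 | J3 9-12 | J1 12-19 | J5 19-24 |
Completion: J1=19  J2=6  J3=12  J4=9  J5=24
Turnaround (C−A): J1=19  J2=5  J3=11  J4=6  J5=19

5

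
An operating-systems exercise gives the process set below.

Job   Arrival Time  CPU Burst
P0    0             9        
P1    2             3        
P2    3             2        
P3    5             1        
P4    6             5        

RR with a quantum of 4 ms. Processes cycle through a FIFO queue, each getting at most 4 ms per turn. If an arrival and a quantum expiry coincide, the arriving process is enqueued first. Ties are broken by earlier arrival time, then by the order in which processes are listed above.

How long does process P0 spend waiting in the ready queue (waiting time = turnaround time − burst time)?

10

Schedule: | P0 0-4 | P1 4-7 | P2 7-9 | P0 9-13 | P3 13-14 | P4 14-18 | P0 18-19 | P4 19-20 |
Completion: P0=19  P1=7  P2=9  P3=14  P4=20
Turnaround (C−A): P0=19  P1=5  P2=6  P3=9  P4=14
Waiting(P0) = turnaround − burst = 19 − 9 = 10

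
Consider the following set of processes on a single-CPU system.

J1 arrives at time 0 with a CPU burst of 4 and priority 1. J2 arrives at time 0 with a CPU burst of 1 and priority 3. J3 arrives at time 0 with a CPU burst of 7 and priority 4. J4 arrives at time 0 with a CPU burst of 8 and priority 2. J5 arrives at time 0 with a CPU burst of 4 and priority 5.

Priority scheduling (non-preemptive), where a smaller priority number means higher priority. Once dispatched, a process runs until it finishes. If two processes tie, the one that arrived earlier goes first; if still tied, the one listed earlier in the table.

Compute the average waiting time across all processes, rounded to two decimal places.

9.80

Schedule: | J1 0-4 | J4 4-12 | J2 12-13 | J3 13-20 | J5 20-24 |
Completion: J1=4  J2=13  J3=20  J4=12  J5=24
Waiting times: J1=0, J2=12, J3=13, J4=4, J5=20
Average waiting = (0+12+13+4+20) / 5 = 49/5 = 9.80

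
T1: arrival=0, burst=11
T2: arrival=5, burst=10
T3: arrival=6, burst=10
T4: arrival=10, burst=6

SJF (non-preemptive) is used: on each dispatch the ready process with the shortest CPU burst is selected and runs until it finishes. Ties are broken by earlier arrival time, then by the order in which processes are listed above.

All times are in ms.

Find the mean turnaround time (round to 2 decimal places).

Timeline: | T1 0-11 | T4 11-17 | T2 17-27 | T3 27-37 |
Completion: T1=11  T2=27  T3=37  T4=17
Turnaround (C−A): T1=11  T2=22  T3=31  T4=7
Turnaround times: T1=11, T2=22, T3=31, T4=7
Average turnaround = (11+22+31+7) / 4 = 71/4 = 17.75

17.75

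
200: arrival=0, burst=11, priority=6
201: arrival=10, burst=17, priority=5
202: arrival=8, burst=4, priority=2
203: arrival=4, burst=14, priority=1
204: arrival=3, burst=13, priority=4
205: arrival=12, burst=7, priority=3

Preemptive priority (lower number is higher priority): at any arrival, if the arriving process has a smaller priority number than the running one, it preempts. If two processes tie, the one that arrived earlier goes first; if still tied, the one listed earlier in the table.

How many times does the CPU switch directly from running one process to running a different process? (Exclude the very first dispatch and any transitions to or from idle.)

Schedule: | 200 0-3 | 204 3-4 | 203 4-18 | 202 18-22 | 205 22-29 | 204 29-41 | 201 41-58 | 200 58-66 |
Completion: 200=66  201=58  202=22  203=18  204=41  205=29
Turnaround (C−A): 200=66  201=48  202=14  203=14  204=38  205=17

7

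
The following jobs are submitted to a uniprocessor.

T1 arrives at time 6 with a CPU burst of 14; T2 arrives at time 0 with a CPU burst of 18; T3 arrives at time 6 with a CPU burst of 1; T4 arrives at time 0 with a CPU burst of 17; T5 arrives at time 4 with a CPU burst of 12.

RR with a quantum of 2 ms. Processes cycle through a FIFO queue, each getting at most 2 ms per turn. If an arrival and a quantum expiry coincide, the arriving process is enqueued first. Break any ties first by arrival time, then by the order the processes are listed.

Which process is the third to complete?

T1

Timeline: | T2 0-2 | T4 2-4 | T2 4-6 | T5 6-8 | T4 8-10 | T1 10-12 | T3 12-13 | T2 13-15 | T5 15-17 | T4 17-19 | T1 19-21 | T2 21-23 | T5 23-25 | T4 25-27 | T1 27-29 | T2 29-31 | T5 31-33 | T4 33-35 | T1 35-37 | T2 37-39 | T5 39-41 | T4 41-43 | T1 43-45 | T2 45-47 | T5 47-49 | T4 49-51 | T1 51-53 | T2 53-55 | T4 55-57 | T1 57-59 | T2 59-61 | T4 61-62 |
Completion: T1=59  T2=61  T3=13  T4=62  T5=49
Turnaround (C−A): T1=53  T2=61  T3=7  T4=62  T5=45
Finish order: T3 → T5 → T1 → T2 → T4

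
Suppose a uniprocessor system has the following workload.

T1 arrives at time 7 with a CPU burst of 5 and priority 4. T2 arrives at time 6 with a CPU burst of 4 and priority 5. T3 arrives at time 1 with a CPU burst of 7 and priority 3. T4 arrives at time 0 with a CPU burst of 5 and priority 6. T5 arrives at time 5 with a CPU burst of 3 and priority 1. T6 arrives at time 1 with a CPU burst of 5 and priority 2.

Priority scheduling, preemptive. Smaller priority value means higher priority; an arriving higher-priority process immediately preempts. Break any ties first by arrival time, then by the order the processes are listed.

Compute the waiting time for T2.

15

Timeline: | T4 0-1 | T6 1-5 | T5 5-8 | T6 8-9 | T3 9-16 | T1 16-21 | T2 21-25 | T4 25-29 |
Completion: T1=21  T2=25  T3=16  T4=29  T5=8  T6=9
Turnaround (C−A): T1=14  T2=19  T3=15  T4=29  T5=3  T6=8
Waiting(T2) = turnaround − burst = 19 − 4 = 15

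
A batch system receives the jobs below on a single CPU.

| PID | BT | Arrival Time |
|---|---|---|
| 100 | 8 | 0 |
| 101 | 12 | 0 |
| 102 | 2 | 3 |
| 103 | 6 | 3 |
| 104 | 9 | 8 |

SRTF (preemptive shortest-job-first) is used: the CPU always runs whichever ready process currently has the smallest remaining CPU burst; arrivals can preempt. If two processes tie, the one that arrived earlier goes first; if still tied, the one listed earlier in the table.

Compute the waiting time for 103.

Gantt: | 100 0-3 | 102 3-5 | 100 5-10 | 103 10-16 | 104 16-25 | 101 25-37 |
Completion: 100=10  101=37  102=5  103=16  104=25
Turnaround (C−A): 100=10  101=37  102=2  103=13  104=17
Waiting(103) = turnaround − burst = 13 − 6 = 7

7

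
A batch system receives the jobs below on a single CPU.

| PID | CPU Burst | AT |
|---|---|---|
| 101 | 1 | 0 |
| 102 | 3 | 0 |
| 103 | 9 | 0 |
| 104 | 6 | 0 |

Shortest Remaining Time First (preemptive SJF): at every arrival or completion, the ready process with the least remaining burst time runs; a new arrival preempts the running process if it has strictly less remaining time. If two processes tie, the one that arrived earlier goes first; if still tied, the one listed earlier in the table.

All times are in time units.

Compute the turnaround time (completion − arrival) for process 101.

Schedule: | 101 0-1 | 102 1-4 | 104 4-10 | 103 10-19 |
Completion: 101=1  102=4  103=19  104=10
Turnaround(101) = completion − arrival = 1 − 0 = 1

1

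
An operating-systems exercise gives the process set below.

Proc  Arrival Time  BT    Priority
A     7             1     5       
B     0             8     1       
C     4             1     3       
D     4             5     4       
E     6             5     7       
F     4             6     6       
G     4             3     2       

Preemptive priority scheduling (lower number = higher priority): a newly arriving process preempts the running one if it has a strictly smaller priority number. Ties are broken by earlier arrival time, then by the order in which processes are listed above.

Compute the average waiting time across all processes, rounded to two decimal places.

8.71

Timeline: | B 0-8 | G 8-11 | C 11-12 | D 12-17 | A 17-18 | F 18-24 | E 24-29 |
Completion: A=18  B=8  C=12  D=17  E=29  F=24  G=11
Waiting times: A=10, B=0, C=7, D=8, E=18, F=14, G=4
Average waiting = (10+0+7+8+18+14+4) / 7 = 61/7 = 8.71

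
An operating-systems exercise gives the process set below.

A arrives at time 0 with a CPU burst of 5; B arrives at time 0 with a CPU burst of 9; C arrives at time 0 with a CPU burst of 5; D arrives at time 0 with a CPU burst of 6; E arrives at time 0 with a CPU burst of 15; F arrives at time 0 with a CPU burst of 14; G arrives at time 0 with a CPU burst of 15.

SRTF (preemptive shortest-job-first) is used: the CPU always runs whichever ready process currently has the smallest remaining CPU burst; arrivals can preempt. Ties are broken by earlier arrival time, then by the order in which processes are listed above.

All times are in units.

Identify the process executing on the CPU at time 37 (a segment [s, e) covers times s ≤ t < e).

F

Timeline: | A 0-5 | C 5-10 | D 10-16 | B 16-25 | F 25-39 | E 39-54 | G 54-69 |
Completion: A=5  B=25  C=10  D=16  E=54  F=39  G=69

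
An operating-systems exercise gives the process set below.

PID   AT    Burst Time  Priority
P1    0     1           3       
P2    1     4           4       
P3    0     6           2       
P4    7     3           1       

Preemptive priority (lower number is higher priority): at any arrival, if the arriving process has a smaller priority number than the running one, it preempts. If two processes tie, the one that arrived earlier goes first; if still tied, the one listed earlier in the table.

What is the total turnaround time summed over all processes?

29

Gantt: | P3 0-6 | P1 6-7 | P4 7-10 | P2 10-14 |
Completion: P1=7  P2=14  P3=6  P4=10
Turnaround = completion − arrival: P1=7, P2=13, P3=6, P4=3
Total turnaround = 7 + 13 + 6 + 3 = 29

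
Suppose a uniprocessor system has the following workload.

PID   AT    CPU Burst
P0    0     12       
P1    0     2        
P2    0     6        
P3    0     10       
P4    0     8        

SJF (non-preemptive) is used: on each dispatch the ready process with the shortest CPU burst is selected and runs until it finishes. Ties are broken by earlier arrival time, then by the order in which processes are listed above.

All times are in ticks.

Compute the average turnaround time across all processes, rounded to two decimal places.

Timeline: | P1 0-2 | P2 2-8 | P4 8-16 | P3 16-26 | P0 26-38 |
Completion: P0=38  P1=2  P2=8  P3=26  P4=16
Turnaround (C−A): P0=38  P1=2  P2=8  P3=26  P4=16
Turnaround times: P0=38, P1=2, P2=8, P3=26, P4=16
Average turnaround = (38+2+8+26+16) / 5 = 90/5 = 18.00

18.00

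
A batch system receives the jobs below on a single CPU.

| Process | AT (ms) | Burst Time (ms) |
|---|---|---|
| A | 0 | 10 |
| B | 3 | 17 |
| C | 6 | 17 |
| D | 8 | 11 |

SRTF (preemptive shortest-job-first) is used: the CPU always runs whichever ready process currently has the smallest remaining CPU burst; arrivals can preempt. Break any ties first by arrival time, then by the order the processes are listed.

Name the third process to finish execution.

Timeline: | A 0-10 | D 10-21 | B 21-38 | C 38-55 |
Completion: A=10  B=38  C=55  D=21
Finish order: A → D → B → C

B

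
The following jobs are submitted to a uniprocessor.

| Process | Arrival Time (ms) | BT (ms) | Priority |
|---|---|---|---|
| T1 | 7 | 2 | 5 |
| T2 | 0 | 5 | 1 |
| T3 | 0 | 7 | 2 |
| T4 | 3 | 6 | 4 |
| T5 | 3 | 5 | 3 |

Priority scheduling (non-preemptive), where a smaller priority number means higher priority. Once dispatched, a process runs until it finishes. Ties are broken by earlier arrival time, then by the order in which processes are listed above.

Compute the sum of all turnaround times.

69

Timeline: | T2 0-5 | T3 5-12 | T5 12-17 | T4 17-23 | T1 23-25 |
Completion: T1=25  T2=5  T3=12  T4=23  T5=17
Turnaround = completion − arrival: T1=18, T2=5, T3=12, T4=20, T5=14
Total turnaround = 18 + 5 + 12 + 20 + 14 = 69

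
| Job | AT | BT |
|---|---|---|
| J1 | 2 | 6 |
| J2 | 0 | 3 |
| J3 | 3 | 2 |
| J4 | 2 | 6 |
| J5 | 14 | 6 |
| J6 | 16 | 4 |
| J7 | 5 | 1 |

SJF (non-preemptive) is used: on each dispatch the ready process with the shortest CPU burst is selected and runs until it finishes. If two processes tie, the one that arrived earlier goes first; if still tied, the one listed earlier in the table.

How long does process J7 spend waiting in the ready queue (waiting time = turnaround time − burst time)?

0

Schedule: | J2 0-3 | J3 3-5 | J7 5-6 | J1 6-12 | J4 12-18 | J6 18-22 | J5 22-28 |
Completion: J1=12  J2=3  J3=5  J4=18  J5=28  J6=22  J7=6
Turnaround (C−A): J1=10  J2=3  J3=2  J4=16  J5=14  J6=6  J7=1
Waiting(J7) = turnaround − burst = 1 − 1 = 0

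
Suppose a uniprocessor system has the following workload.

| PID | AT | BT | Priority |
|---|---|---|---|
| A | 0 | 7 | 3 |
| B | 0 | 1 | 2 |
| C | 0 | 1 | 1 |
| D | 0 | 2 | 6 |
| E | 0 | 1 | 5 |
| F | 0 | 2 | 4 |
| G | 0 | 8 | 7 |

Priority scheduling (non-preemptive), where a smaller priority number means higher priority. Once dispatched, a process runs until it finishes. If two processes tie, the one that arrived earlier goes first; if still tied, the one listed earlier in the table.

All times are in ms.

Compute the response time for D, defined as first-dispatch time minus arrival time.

12

Gantt: | C 0-1 | B 1-2 | A 2-9 | F 9-11 | E 11-12 | D 12-14 | G 14-22 |
Completion: A=9  B=2  C=1  D=14  E=12  F=11  G=22
Turnaround (C−A): A=9  B=2  C=1  D=14  E=12  F=11  G=22
Response(D) = first start − arrival = 12 − 0 = 12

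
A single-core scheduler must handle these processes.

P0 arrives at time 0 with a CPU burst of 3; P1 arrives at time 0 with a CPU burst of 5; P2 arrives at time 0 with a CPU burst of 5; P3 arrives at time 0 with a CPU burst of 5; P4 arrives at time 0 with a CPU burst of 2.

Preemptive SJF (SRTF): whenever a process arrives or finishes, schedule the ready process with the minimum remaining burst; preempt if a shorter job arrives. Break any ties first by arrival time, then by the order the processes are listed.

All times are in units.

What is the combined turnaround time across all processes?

52

Schedule: | P4 0-2 | P0 2-5 | P1 5-10 | P2 10-15 | P3 15-20 |
Completion: P0=5  P1=10  P2=15  P3=20  P4=2
Turnaround (C−A): P0=5  P1=10  P2=15  P3=20  P4=2
Turnaround = completion − arrival: P0=5, P1=10, P2=15, P3=20, P4=2
Total turnaround = 5 + 10 + 15 + 20 + 2 = 52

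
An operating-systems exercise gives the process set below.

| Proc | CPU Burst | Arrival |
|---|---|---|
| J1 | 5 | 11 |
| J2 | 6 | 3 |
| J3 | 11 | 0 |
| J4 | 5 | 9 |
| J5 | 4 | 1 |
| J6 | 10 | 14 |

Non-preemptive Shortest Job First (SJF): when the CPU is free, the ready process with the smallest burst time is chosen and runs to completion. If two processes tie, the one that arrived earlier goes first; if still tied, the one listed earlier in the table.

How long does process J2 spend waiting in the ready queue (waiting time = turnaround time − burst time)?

22

Gantt: | J3 0-11 | J5 11-15 | J4 15-20 | J1 20-25 | J2 25-31 | J6 31-41 |
Completion: J1=25  J2=31  J3=11  J4=20  J5=15  J6=41
Turnaround (C−A): J1=14  J2=28  J3=11  J4=11  J5=14  J6=27
Waiting(J2) = turnaround − burst = 28 − 6 = 22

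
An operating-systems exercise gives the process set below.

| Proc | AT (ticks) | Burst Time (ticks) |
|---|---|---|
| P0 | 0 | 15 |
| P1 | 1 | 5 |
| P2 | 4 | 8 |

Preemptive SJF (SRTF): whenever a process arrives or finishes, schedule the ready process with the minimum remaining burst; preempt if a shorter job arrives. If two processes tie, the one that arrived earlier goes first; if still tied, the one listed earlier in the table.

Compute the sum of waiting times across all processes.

Schedule: | P0 0-1 | P1 1-6 | P2 6-14 | P0 14-28 |
Completion: P0=28  P1=6  P2=14
Waiting = turnaround − burst: P0=13, P1=0, P2=2
Total waiting = 13 + 0 + 2 = 15

15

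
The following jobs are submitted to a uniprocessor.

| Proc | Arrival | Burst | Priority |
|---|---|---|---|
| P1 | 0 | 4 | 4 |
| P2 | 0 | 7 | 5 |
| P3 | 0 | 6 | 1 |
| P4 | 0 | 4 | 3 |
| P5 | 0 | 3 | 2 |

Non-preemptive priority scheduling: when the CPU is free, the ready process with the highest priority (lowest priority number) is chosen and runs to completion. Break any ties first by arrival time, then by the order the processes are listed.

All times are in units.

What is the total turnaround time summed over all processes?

Schedule: | P3 0-6 | P5 6-9 | P4 9-13 | P1 13-17 | P2 17-24 |
Completion: P1=17  P2=24  P3=6  P4=13  P5=9
Turnaround (C−A): P1=17  P2=24  P3=6  P4=13  P5=9
Turnaround = completion − arrival: P1=17, P2=24, P3=6, P4=13, P5=9
Total turnaround = 17 + 24 + 6 + 13 + 9 = 69

69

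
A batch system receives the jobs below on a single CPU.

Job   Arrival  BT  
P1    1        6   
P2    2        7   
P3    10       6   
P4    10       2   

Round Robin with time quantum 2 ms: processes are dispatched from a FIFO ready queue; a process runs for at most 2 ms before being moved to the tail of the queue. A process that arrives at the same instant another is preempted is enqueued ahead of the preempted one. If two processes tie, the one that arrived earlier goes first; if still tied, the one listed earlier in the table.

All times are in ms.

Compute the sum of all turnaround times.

Schedule: | idle 0-1 | P1 1-3 | P2 3-5 | P1 5-7 | P2 7-9 | P1 9-11 | P2 11-13 | P3 13-15 | P4 15-17 | P2 17-18 | P3 18-22 |
Completion: P1=11  P2=18  P3=22  P4=17
Turnaround = completion − arrival: P1=10, P2=16, P3=12, P4=7
Total turnaround = 10 + 16 + 12 + 7 = 45

45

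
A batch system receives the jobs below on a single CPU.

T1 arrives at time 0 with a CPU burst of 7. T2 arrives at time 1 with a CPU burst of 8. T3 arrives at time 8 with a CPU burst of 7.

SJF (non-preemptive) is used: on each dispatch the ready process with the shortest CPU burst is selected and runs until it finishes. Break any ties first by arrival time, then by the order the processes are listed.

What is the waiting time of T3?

7

Gantt: | T1 0-7 | T2 7-15 | T3 15-22 |
Completion: T1=7  T2=15  T3=22
Turnaround (C−A): T1=7  T2=14  T3=14
Waiting(T3) = turnaround − burst = 14 − 7 = 7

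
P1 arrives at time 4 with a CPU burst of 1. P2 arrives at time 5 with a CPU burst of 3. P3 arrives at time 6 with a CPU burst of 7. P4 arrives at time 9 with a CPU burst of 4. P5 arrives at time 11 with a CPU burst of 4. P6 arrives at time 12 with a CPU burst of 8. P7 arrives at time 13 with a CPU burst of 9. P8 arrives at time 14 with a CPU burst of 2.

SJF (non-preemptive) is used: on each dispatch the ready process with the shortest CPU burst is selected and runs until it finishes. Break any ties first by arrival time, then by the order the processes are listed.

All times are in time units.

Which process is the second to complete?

Gantt: | idle 0-4 | P1 4-5 | P2 5-8 | P3 8-15 | P8 15-17 | P4 17-21 | P5 21-25 | P6 25-33 | P7 33-42 |
Completion: P1=5  P2=8  P3=15  P4=21  P5=25  P6=33  P7=42  P8=17
Turnaround (C−A): P1=1  P2=3  P3=9  P4=12  P5=14  P6=21  P7=29  P8=3
Finish order: P1 → P2 → P3 → P8 → P4 → P5 → P6 → P7

P2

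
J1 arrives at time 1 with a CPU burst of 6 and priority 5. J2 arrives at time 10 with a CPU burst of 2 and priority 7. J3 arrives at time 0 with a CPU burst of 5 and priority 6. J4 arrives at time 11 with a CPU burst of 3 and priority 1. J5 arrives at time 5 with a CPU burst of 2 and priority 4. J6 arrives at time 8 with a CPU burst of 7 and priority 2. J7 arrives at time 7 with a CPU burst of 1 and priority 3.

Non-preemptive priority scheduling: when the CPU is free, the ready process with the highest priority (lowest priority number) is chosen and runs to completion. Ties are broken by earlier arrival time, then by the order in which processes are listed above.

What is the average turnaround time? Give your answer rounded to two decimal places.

Gantt: | J3 0-5 | J5 5-7 | J7 7-8 | J6 8-15 | J4 15-18 | J1 18-24 | J2 24-26 |
Completion: J1=24  J2=26  J3=5  J4=18  J5=7  J6=15  J7=8
Turnaround times: J1=23, J2=16, J3=5, J4=7, J5=2, J6=7, J7=1
Average turnaround = (23+16+5+7+2+7+1) / 7 = 61/7 = 8.71

8.71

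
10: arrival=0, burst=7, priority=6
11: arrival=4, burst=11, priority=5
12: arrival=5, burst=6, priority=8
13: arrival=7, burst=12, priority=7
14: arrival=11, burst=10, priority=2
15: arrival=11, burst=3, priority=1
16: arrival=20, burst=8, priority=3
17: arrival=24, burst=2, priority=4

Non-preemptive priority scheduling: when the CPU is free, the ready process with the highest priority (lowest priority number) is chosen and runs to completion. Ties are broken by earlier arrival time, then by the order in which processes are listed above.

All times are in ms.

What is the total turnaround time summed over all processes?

187

Timeline: | 10 0-7 | 11 7-18 | 15 18-21 | 14 21-31 | 16 31-39 | 17 39-41 | 13 41-53 | 12 53-59 |
Completion: 10=7  11=18  12=59  13=53  14=31  15=21  16=39  17=41
Turnaround = completion − arrival: 10=7, 11=14, 12=54, 13=46, 14=20, 15=10, 16=19, 17=17
Total turnaround = 7 + 14 + 54 + 46 + 20 + 10 + 19 + 17 = 187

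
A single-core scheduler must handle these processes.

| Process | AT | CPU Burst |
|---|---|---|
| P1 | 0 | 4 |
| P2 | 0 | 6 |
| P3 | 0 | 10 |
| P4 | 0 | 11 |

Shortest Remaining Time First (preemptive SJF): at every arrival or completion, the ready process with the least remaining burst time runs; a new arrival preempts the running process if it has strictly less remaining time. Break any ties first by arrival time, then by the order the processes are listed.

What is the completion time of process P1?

Timeline: | P1 0-4 | P2 4-10 | P3 10-20 | P4 20-31 |
Completion: P1=4  P2=10  P3=20  P4=31
Turnaround (C−A): P1=4  P2=10  P3=20  P4=31

4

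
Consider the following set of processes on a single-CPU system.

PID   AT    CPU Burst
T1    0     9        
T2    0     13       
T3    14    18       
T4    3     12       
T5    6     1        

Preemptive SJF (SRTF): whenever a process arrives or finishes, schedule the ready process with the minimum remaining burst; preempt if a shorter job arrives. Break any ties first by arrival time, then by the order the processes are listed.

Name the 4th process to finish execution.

Gantt: | T1 0-6 | T5 6-7 | T1 7-10 | T4 10-22 | T2 22-35 | T3 35-53 |
Completion: T1=10  T2=35  T3=53  T4=22  T5=7
Turnaround (C−A): T1=10  T2=35  T3=39  T4=19  T5=1
Finish order: T5 → T1 → T4 → T2 → T3

T2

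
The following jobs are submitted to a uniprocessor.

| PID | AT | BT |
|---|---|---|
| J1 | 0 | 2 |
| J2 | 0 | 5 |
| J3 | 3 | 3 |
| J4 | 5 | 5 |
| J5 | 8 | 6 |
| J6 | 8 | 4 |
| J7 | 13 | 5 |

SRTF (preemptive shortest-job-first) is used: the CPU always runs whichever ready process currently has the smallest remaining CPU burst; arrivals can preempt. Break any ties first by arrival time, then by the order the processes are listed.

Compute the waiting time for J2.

Schedule: | J1 0-2 | J2 2-3 | J3 3-6 | J2 6-10 | J6 10-14 | J4 14-19 | J7 19-24 | J5 24-30 |
Completion: J1=2  J2=10  J3=6  J4=19  J5=30  J6=14  J7=24
Turnaround (C−A): J1=2  J2=10  J3=3  J4=14  J5=22  J6=6  J7=11
Waiting(J2) = turnaround − burst = 10 − 5 = 5

5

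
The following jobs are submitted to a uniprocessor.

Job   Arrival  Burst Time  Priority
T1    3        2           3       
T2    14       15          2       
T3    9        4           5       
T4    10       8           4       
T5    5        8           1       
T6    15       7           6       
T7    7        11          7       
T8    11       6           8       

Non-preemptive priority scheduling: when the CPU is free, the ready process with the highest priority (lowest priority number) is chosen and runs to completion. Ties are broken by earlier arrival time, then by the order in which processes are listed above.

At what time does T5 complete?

Timeline: | idle 0-3 | T1 3-5 | T5 5-13 | T4 13-21 | T2 21-36 | T3 36-40 | T6 40-47 | T7 47-58 | T8 58-64 |
Completion: T1=5  T2=36  T3=40  T4=21  T5=13  T6=47  T7=58  T8=64
Turnaround (C−A): T1=2  T2=22  T3=31  T4=11  T5=8  T6=32  T7=51  T8=53

13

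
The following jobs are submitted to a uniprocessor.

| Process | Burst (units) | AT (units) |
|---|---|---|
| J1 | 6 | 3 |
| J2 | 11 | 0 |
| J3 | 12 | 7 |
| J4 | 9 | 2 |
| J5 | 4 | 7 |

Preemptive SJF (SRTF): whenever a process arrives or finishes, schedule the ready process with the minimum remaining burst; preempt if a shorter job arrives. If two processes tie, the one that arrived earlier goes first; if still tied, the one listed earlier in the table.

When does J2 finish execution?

21

Schedule: | J2 0-3 | J1 3-9 | J5 9-13 | J2 13-21 | J4 21-30 | J3 30-42 |
Completion: J1=9  J2=21  J3=42  J4=30  J5=13
Turnaround (C−A): J1=6  J2=21  J3=35  J4=28  J5=6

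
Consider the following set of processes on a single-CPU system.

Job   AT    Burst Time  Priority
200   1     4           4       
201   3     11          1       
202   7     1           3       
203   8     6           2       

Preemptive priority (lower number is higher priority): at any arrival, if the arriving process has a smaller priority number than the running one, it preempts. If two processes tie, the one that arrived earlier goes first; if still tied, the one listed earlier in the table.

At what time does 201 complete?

14

Gantt: | idle 0-1 | 200 1-3 | 201 3-14 | 203 14-20 | 202 20-21 | 200 21-23 |
Completion: 200=23  201=14  202=21  203=20
Turnaround (C−A): 200=22  201=11  202=14  203=12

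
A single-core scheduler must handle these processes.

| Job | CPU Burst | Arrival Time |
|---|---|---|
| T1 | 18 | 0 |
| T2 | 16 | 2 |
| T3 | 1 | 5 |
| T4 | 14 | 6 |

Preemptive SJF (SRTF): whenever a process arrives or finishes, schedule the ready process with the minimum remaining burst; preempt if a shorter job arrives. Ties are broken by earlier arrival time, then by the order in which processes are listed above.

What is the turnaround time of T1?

Gantt: | T1 0-5 | T3 5-6 | T1 6-19 | T4 19-33 | T2 33-49 |
Completion: T1=19  T2=49  T3=6  T4=33
Turnaround(T1) = completion − arrival = 19 − 0 = 19

19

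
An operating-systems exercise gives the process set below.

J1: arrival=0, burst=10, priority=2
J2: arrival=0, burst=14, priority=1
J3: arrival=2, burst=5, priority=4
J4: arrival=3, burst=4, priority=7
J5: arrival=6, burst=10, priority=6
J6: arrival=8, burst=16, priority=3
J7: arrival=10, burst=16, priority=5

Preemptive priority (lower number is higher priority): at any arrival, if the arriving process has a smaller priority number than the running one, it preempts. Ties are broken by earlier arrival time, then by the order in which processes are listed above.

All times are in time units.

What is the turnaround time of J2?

Timeline: | J2 0-14 | J1 14-24 | J6 24-40 | J3 40-45 | J7 45-61 | J5 61-71 | J4 71-75 |
Completion: J1=24  J2=14  J3=45  J4=75  J5=71  J6=40  J7=61
Turnaround (C−A): J1=24  J2=14  J3=43  J4=72  J5=65  J6=32  J7=51
Turnaround(J2) = completion − arrival = 14 − 0 = 14

14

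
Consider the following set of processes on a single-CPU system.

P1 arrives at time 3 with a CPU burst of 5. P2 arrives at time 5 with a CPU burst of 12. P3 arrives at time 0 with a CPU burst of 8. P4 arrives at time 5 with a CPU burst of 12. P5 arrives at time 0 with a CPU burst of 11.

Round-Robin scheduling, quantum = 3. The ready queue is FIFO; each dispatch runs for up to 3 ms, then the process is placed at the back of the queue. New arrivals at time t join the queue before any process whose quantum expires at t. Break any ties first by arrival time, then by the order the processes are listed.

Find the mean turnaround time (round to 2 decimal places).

34.00

Timeline: | P3 0-3 | P5 3-6 | P1 6-9 | P3 9-12 | P2 12-15 | P4 15-18 | P5 18-21 | P1 21-23 | P3 23-25 | P2 25-28 | P4 28-31 | P5 31-34 | P2 34-37 | P4 37-40 | P5 40-42 | P2 42-45 | P4 45-48 |
Completion: P1=23  P2=45  P3=25  P4=48  P5=42
Turnaround (C−A): P1=20  P2=40  P3=25  P4=43  P5=42
Turnaround times: P1=20, P2=40, P3=25, P4=43, P5=42
Average turnaround = (20+40+25+43+42) / 5 = 170/5 = 34.00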